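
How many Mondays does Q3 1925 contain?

Jul 1, 1925 is a Wednesday.
From Jul 1, 1925 to Sep 30, 1925 is 92 days inclusive.
92 = 7 × 13 + 1, so there are 13 full weeks plus 1 extra day.
Each full week contributes one Monday: 13 so far.
The 1 extra day is Wed — none qualify.
Total: 13 + 0 = 13.

13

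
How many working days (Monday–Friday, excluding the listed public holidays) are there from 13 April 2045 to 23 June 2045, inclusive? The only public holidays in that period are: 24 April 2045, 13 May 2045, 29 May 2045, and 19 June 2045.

13 April 2045 is a Thursday.
That's 72 days from start to end, counting both.
72 = 7 × 10 + 2, so there are 10 full weeks plus 2 extra days.
Each full week contributes 5 weekdays (Mon–Fri): 10 × 5 = 50.
The 2 extra days are Thursday, Friday — 2 of them qualify.
Total: 50 + 2 = 52.
Holidays: 24 April 2045 (Mon); 13 May 2045 (Sat); 29 May 2045 (Mon); 19 June 2045 (Mon).
3 of the 4 holidays fall on weekdays; the rest are weekends and were already excluded.
Business days: 52 − 3 = 49.

49 working days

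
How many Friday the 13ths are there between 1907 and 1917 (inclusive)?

Friday-the-13ths by year:
1907: Sep, Dec
1908: Mar, Nov
1909: Aug
1910: May
1911: Jan, Oct
1912: Sep, Dec
1913: Jun
1914: Feb, Mar, Nov
1915: Aug
1916: Oct
1917: Apr, Jul

18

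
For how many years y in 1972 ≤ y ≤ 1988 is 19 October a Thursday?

2

Day of week of October 19 in each year:
1972: Thu ✓, 1973: Fri, 1974: Sat, 1975: Sun, 1976: Tue, 1977: Wed, 1978: Thu ✓, 1979: Fri, 1980: Sun, 1981: Mon, 1982: Tue, 1983: Wed, 1984: Fri, 1985: Sat, 1986: Sun, 1987: Mon, 1988: Wed
Thursdays: 1972, 1978.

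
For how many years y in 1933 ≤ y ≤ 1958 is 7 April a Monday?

4

Day of week of April 7 in each year:
1933: Fri, 1934: Sat, 1935: Sun, 1936: Tue, 1937: Wed, 1938: Thu, 1939: Fri, 1940: Sun, 1941: Mon ✓, 1942: Tue, 1943: Wed, 1944: Fri, 1945: Sat, 1946: Sun, 1947: Mon ✓, 1948: Wed, 1949: Thu, 1950: Fri, 1951: Sat, 1952: Mon ✓, 1953: Tue, 1954: Wed, 1955: Thu, 1956: Sat, 1957: Sun, 1958: Mon ✓
Mondays: 1941, 1947, 1952, 1958.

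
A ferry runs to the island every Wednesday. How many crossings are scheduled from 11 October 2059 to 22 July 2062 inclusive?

145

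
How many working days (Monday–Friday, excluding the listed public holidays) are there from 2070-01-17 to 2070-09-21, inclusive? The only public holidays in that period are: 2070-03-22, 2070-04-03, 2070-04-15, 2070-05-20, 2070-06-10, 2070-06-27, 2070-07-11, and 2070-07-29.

169 working days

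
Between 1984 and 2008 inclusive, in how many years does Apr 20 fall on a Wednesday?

3

Day of week of April 20 in each year:
1984: Fri, 1985: Sat, 1986: Sun, 1987: Mon, 1988: Wed ✓, 1989: Thu, 1990: Fri, 1991: Sat, 1992: Mon, 1993: Tue, 1994: Wed ✓, 1995: Thu, 1996: Sat, 1997: Sun, 1998: Mon, 1999: Tue, 2000: Thu, 2001: Fri, 2002: Sat, 2003: Sun, 2004: Tue, 2005: Wed ✓, 2006: Thu, 2007: Fri, 2008: Sun
Wednesdays: 1988, 1994, 2005.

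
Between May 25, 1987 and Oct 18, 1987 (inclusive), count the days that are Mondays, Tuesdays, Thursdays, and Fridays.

84

May 25, 1987 is a Monday.
The range spans 147 days (inclusive of both endpoints).
147 = 7 × 21, so the span is exactly 21 full weeks.
Each full week contributes 4 days from the set (Mon, Tue, Thu, Fri): 21 × 4 = 84.
Total: 84.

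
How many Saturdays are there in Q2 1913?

13

April 1, 1913 is a Tuesday.
From April 1, 1913 to June 30, 1913 is 91 days inclusive.
91 = 7 × 13, so the span is exactly 13 full weeks.
Each full week contributes one Saturday: 13 so far.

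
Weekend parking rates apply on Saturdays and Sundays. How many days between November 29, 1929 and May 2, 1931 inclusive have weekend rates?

149

November 29, 1929 is a Friday.
That's 520 days from start to end, counting both.
520 = 7 × 74 + 2, so there are 74 full weeks plus 2 extra days.
Each full week contributes 2 weekend days (Sat, Sun): 74 × 2 = 148.
The 2 extra days are Fri, Sat — 1 of them qualifies.
Total: 148 + 1 = 149.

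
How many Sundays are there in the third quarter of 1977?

1977-07-01 is a Friday.
That's 92 days from start to end, counting both.
92 = 7 × 13 + 1, so there are 13 full weeks plus 1 extra day.
Each full week contributes one Sunday: 13 so far.
The 1 extra day is Fri — none qualify.
Total: 13 + 0 = 13.

13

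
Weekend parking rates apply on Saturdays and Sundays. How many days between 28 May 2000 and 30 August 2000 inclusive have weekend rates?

28 May 2000 is a Sunday.
From 28 May 2000 to 30 August 2000 is 95 days inclusive.
95 = 7 × 13 + 4, so there are 13 full weeks plus 4 extra days.
Each full week contributes 2 weekend days (Sat, Sun): 13 × 2 = 26.
The 4 extra days are Sun, Mon, Tue, Wed — 1 of them qualifies.
Total: 26 + 1 = 27.

27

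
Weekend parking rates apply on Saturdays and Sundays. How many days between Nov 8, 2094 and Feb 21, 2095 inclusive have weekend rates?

30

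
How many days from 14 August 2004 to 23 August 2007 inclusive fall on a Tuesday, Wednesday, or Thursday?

474

14 August 2004 is a Saturday.
From 14 August 2004 to 23 August 2007 is 1105 days inclusive.
1105 = 7 × 157 + 6, so there are 157 full weeks plus 6 extra days.
Each full week contributes 3 days from the set (Tue, Wed, Thu): 157 × 3 = 471.
The 6 extra days are Sat, Sun, Mon, Tue, Wed, Thu — 3 of them qualify.
Total: 471 + 3 = 474.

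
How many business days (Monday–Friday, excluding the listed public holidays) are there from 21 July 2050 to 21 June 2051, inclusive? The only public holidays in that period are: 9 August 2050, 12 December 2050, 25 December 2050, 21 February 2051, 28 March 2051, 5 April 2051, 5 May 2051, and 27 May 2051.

21 July 2050 is a Thursday.
From 21 July 2050 to 21 June 2051 is 336 days inclusive.
336 = 7 × 48, so the span is exactly 48 full weeks.
Each full week contributes 5 weekdays (Mon–Fri): 48 × 5 = 240.
Total: 240.
Holidays: 9 August 2050 (Tue); 12 December 2050 (Mon); 25 December 2050 (Sun); 21 February 2051 (Tue); 28 March 2051 (Tue); 5 April 2051 (Wed); 5 May 2051 (Fri); 27 May 2051 (Sat).
6 of the 8 holidays fall on weekdays; the rest are weekends and were already excluded.
Business days: 240 − 6 = 234.

234 business days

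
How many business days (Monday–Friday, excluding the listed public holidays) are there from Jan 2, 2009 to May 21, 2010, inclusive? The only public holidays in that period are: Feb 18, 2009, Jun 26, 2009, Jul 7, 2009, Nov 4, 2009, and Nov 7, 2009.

Jan 2, 2009 is a Friday.
That's 505 days from start to end, counting both.
505 = 7 × 72 + 1, so there are 72 full weeks plus 1 extra day.
Each full week contributes 5 weekdays (Mon–Fri): 72 × 5 = 360.
The 1 extra day is Friday — 1 of them qualifies.
Total: 360 + 1 = 361.
Holidays: Feb 18, 2009 (Wed); Jun 26, 2009 (Fri); Jul 7, 2009 (Tue); Nov 4, 2009 (Wed); Nov 7, 2009 (Sat).
4 of the 5 holidays fall on weekdays; the rest are weekends and were already excluded.
Business days: 361 − 4 = 357.

357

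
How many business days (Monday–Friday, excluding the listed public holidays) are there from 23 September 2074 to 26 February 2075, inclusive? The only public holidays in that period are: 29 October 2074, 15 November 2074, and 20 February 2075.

109

23 September 2074 is a Sunday.
The range spans 157 days (inclusive of both endpoints).
157 = 7 × 22 + 3, so there are 22 full weeks plus 3 extra days.
Each full week contributes 5 weekdays (Mon–Fri): 22 × 5 = 110.
The 3 extra days are Sun, Mon, Tue — 2 of them qualify.
Total: 110 + 2 = 112.
Holidays: 29 October 2074 (Mon); 15 November 2074 (Thu); 20 February 2075 (Wed).
All 3 holidays fall on weekdays, so subtract 3.
Business days: 112 − 3 = 109.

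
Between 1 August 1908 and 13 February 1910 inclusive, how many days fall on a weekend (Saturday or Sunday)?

162

1 August 1908 is a Saturday.
The range spans 562 days (inclusive of both endpoints).
562 = 7 × 80 + 2, so there are 80 full weeks plus 2 extra days.
Each full week contributes 2 weekend days (Sat, Sun): 80 × 2 = 160.
The 2 extra days are Sat, Sun — 2 of them qualify.
Total: 160 + 2 = 162.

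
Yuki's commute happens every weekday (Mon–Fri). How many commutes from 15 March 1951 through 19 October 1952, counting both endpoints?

417 weekdays

15 March 1951 is a Thursday.
That's 585 days from start to end, counting both.
585 = 7 × 83 + 4, so there are 83 full weeks plus 4 extra days.
Each full week contributes 5 weekdays (Mon–Fri): 83 × 5 = 415.
The 4 extra days are Thu, Fri, Sat, Sun — 2 of them qualify.
Total: 415 + 2 = 417.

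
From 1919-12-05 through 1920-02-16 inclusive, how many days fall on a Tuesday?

1919-12-05 is a Friday.
That's 74 days from start to end, counting both.
74 = 7 × 10 + 4, so there are 10 full weeks plus 4 extra days.
Each full week contributes one Tuesday: 10 so far.
The 4 extra days are Fri, Sat, Sun, Mon — none qualify.
Total: 10 + 0 = 10.

10 Tuesdays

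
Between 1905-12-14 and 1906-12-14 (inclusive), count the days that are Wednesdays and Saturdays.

104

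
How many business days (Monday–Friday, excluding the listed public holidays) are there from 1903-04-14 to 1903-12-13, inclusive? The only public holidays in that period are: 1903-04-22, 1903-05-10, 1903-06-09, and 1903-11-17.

1903-04-14 is a Tuesday.
From 1903-04-14 to 1903-12-13 is 244 days inclusive.
244 = 7 × 34 + 6, so there are 34 full weeks plus 6 extra days.
Each full week contributes 5 weekdays (Mon–Fri): 34 × 5 = 170.
The 6 extra days are Tuesday, Wednesday, Thursday, Friday, Saturday, Sunday — 4 of them qualify.
Total: 170 + 4 = 174.
Holidays: 1903-04-22 (Wed); 1903-05-10 (Sun); 1903-06-09 (Tue); 1903-11-17 (Tue).
3 of the 4 holidays fall on weekdays; the rest are weekends and were already excluded.
Business days: 174 − 3 = 171.

171 business days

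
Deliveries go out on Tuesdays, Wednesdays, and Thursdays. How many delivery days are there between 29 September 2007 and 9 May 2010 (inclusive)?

408

29 September 2007 is a Saturday.
That's 954 days from start to end, counting both.
954 = 7 × 136 + 2, so there are 136 full weeks plus 2 extra days.
Each full week contributes 3 days from the set (Tue, Wed, Thu): 136 × 3 = 408.
The 2 extra days are Sat, Sun — none qualify.
Total: 408 + 0 = 408.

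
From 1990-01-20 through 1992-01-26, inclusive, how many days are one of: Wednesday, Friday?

1990-01-20 is a Saturday.
That's 737 days from start to end, counting both.
737 = 7 × 105 + 2, so there are 105 full weeks plus 2 extra days.
Each full week contributes 2 days from the set (Wed, Fri): 105 × 2 = 210.
The 2 extra days are Saturday, Sunday — none qualify.
Total: 210 + 0 = 210.

210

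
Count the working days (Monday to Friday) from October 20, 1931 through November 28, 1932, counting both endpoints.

290

October 20, 1931 is a Tuesday.
That's 406 days from start to end, counting both.
406 = 7 × 58, so the span is exactly 58 full weeks.
Each full week contributes 5 weekdays (Mon–Fri): 58 × 5 = 290.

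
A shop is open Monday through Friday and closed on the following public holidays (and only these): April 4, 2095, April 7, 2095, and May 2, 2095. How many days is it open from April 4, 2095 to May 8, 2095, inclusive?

22

April 4, 2095 is a Monday.
That's 35 days from start to end, counting both.
35 = 7 × 5, so the span is exactly 5 full weeks.
Each full week contributes 5 weekdays (Mon–Fri): 5 × 5 = 25.
Holidays: April 4, 2095 (Mon); April 7, 2095 (Thu); May 2, 2095 (Mon).
All 3 holidays fall on weekdays, so subtract 3.
Business days: 25 − 3 = 22.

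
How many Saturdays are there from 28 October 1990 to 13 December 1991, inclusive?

28 October 1990 is a Sunday.
That's 412 days from start to end, counting both.
412 = 7 × 58 + 6, so there are 58 full weeks plus 6 extra days.
Each full week contributes one Saturday: 58 so far.
The 6 extra days are Sun, Mon, Tue, Wed, Thu, Fri — none qualify.
Total: 58 + 0 = 58.

58 Saturdays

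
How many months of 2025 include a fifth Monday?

A month has five Mondays exactly when Monday falls within its first (length − 28) days.
Jan: 31 days, starts Wed → 5 of Wed, Thu, Fri
Feb: 28 days, starts Sat → 5 of (none)
Mar: 31 days, starts Sat → 5 of Sat, Sun, Mon ✓
Apr: 30 days, starts Tue → 5 of Tue, Wed
May: 31 days, starts Thu → 5 of Thu, Fri, Sat
Jun: 30 days, starts Sun → 5 of Sun, Mon ✓
Jul: 31 days, starts Tue → 5 of Tue, Wed, Thu
Aug: 31 days, starts Fri → 5 of Fri, Sat, Sun
Sep: 30 days, starts Mon → 5 of Mon, Tue ✓
Oct: 31 days, starts Wed → 5 of Wed, Thu, Fri
Nov: 30 days, starts Sat → 5 of Sat, Sun
Dec: 31 days, starts Mon → 5 of Mon, Tue, Wed ✓
Months with five Mondays: Mar, Jun, Sep, Dec.

4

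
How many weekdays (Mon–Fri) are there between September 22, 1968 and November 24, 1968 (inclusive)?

September 22, 1968 is a Sunday.
The range spans 64 days (inclusive of both endpoints).
64 = 7 × 9 + 1, so there are 9 full weeks plus 1 extra day.
Each full week contributes 5 weekdays (Mon–Fri): 9 × 5 = 45.
The 1 extra day is Sun — none qualify.
Total: 45 + 0 = 45.

45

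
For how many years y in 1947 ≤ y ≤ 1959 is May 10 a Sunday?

2

Day of week of May 10 in each year:
1947: Sat, 1948: Mon, 1949: Tue, 1950: Wed, 1951: Thu, 1952: Sat, 1953: Sun ✓, 1954: Mon, 1955: Tue, 1956: Thu, 1957: Fri, 1958: Sat, 1959: Sun ✓
Sundays: 1953, 1959.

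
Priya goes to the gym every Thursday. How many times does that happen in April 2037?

April 1, 2037 is a Wednesday.
From April 1, 2037 to April 30, 2037 is 30 days inclusive.
30 = 7 × 4 + 2, so there are 4 full weeks plus 2 extra days.
Each full week contributes one Thursday: 4 so far.
The 2 extra days are Wed, Thu — 1 of them qualifies.
Total: 4 + 1 = 5.

5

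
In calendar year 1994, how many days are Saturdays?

53

January 1, 1994 is a Saturday.
That's 365 days from start to end, counting both.
365 = 7 × 52 + 1, so there are 52 full weeks plus 1 extra day.
Each full week contributes one Saturday: 52 so far.
The 1 extra day is Saturday — 1 of them qualifies.
Total: 52 + 1 = 53.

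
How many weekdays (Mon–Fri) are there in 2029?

261

2029-01-01 is a Monday.
The range spans 365 days (inclusive of both endpoints).
365 = 7 × 52 + 1, so there are 52 full weeks plus 1 extra day.
Each full week contributes 5 weekdays (Mon–Fri): 52 × 5 = 260.
The 1 extra day is Mon — 1 of them qualifies.
Total: 260 + 1 = 261.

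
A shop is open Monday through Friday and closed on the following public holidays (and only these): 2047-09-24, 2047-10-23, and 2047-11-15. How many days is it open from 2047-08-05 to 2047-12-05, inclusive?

2047-08-05 is a Monday.
That's 123 days from start to end, counting both.
123 = 7 × 17 + 4, so there are 17 full weeks plus 4 extra days.
Each full week contributes 5 weekdays (Mon–Fri): 17 × 5 = 85.
The 4 extra days are Monday, Tuesday, Wednesday, Thursday — 4 of them qualify.
Total: 85 + 4 = 89.
Holidays: 2047-09-24 (Tue); 2047-10-23 (Wed); 2047-11-15 (Fri).
All 3 holidays fall on weekdays, so subtract 3.
Business days: 89 − 3 = 86.

86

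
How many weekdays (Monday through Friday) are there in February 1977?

1977-02-01 is a Tuesday.
That's 28 days from start to end, counting both.
28 = 7 × 4, so the span is exactly 4 full weeks.
Each full week contributes 5 weekdays (Mon–Fri): 4 × 5 = 20.
Total: 20.

20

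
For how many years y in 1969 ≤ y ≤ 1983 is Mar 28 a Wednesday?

2

Day of week of March 28 in each year:
1969: Fri, 1970: Sat, 1971: Sun, 1972: Tue, 1973: Wed ✓, 1974: Thu, 1975: Fri, 1976: Sun, 1977: Mon, 1978: Tue, 1979: Wed ✓, 1980: Fri, 1981: Sat, 1982: Sun, 1983: Mon
Wednesdays: 1973, 1979.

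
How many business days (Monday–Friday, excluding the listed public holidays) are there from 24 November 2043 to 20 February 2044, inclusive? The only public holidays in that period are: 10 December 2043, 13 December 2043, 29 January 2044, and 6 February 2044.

62

24 November 2043 is a Tuesday.
That's 89 days from start to end, counting both.
89 = 7 × 12 + 5, so there are 12 full weeks plus 5 extra days.
Each full week contributes 5 weekdays (Mon–Fri): 12 × 5 = 60.
The 5 extra days are Tue, Wed, Thu, Fri, Sat — 4 of them qualify.
Total: 60 + 4 = 64.
Holidays: 10 December 2043 (Thu); 13 December 2043 (Sun); 29 January 2044 (Fri); 6 February 2044 (Sat).
2 of the 4 holidays fall on weekdays; the rest are weekends and were already excluded.
Business days: 64 − 2 = 62.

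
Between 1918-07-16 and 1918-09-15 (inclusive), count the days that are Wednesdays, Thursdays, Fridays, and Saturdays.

36

1918-07-16 is a Tuesday.
From 1918-07-16 to 1918-09-15 is 62 days inclusive.
62 = 7 × 8 + 6, so there are 8 full weeks plus 6 extra days.
Each full week contributes 4 days from the set (Wed, Thu, Fri, Sat): 8 × 4 = 32.
The 6 extra days are Tuesday, Wednesday, Thursday, Friday, Saturday, Sunday — 4 of them qualify.
Total: 32 + 4 = 36.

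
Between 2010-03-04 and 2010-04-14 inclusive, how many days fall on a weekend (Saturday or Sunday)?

2010-03-04 is a Thursday.
That's 42 days from start to end, counting both.
42 = 7 × 6, so the span is exactly 6 full weeks.
Each full week contributes 2 weekend days (Sat, Sun): 6 × 2 = 12.
Total: 12.

12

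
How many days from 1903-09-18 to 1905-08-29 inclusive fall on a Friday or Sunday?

1903-09-18 is a Friday.
That's 712 days from start to end, counting both.
712 = 7 × 101 + 5, so there are 101 full weeks plus 5 extra days.
Each full week contributes 2 days from the set (Fri, Sun): 101 × 2 = 202.
The 5 extra days are Friday, Saturday, Sunday, Monday, Tuesday — 2 of them qualify.
Total: 202 + 2 = 204.

204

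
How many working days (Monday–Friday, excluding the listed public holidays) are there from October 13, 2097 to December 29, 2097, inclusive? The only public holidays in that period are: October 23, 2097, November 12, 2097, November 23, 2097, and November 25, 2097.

October 13, 2097 is a Sunday.
The range spans 78 days (inclusive of both endpoints).
78 = 7 × 11 + 1, so there are 11 full weeks plus 1 extra day.
Each full week contributes 5 weekdays (Mon–Fri): 11 × 5 = 55.
The 1 extra day is Sunday — none qualify.
Total: 55 + 0 = 55.
Holidays: October 23, 2097 (Wed); November 12, 2097 (Tue); November 23, 2097 (Sat); November 25, 2097 (Mon).
3 of the 4 holidays fall on weekdays; the rest are weekends and were already excluded.
Business days: 55 − 3 = 52.

52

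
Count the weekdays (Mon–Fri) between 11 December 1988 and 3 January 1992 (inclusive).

800 weekdays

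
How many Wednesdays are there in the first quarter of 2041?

13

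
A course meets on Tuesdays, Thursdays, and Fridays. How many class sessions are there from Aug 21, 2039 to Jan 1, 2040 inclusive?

57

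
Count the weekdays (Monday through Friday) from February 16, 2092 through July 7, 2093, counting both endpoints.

362

February 16, 2092 is a Saturday.
The range spans 508 days (inclusive of both endpoints).
508 = 7 × 72 + 4, so there are 72 full weeks plus 4 extra days.
Each full week contributes 5 weekdays (Mon–Fri): 72 × 5 = 360.
The 4 extra days are Saturday, Sunday, Monday, Tuesday — 2 of them qualify.
Total: 360 + 2 = 362.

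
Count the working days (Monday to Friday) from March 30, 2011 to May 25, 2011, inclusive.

41 weekdays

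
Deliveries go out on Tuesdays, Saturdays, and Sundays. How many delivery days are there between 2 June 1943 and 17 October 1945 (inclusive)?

2 June 1943 is a Wednesday.
From 2 June 1943 to 17 October 1945 is 869 days inclusive.
869 = 7 × 124 + 1, so there are 124 full weeks plus 1 extra day.
Each full week contributes 3 days from the set (Tue, Sat, Sun): 124 × 3 = 372.
The 1 extra day is Wednesday — none qualify.
Total: 372 + 0 = 372.

372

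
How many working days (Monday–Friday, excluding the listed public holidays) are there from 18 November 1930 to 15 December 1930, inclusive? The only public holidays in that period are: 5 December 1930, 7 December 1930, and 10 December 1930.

18 November 1930 is a Tuesday.
That's 28 days from start to end, counting both.
28 = 7 × 4, so the span is exactly 4 full weeks.
Each full week contributes 5 weekdays (Mon–Fri): 4 × 5 = 20.
Holidays: 5 December 1930 (Fri); 7 December 1930 (Sun); 10 December 1930 (Wed).
2 of the 3 holidays fall on weekdays; the rest are weekends and were already excluded.
Business days: 20 − 2 = 18.

18 working days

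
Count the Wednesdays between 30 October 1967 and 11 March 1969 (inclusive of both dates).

71

30 October 1967 is a Monday.
The range spans 499 days (inclusive of both endpoints).
499 = 7 × 71 + 2, so there are 71 full weeks plus 2 extra days.
Each full week contributes one Wednesday: 71 so far.
The 2 extra days are Monday, Tuesday — none qualify.
Total: 71 + 0 = 71.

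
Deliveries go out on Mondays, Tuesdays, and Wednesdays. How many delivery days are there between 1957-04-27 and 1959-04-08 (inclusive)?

306

1957-04-27 is a Saturday.
From 1957-04-27 to 1959-04-08 is 712 days inclusive.
712 = 7 × 101 + 5, so there are 101 full weeks plus 5 extra days.
Each full week contributes 3 days from the set (Mon, Tue, Wed): 101 × 3 = 303.
The 5 extra days are Sat, Sun, Mon, Tue, Wed — 3 of them qualify.
Total: 303 + 3 = 306.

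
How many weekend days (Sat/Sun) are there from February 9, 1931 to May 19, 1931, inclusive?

February 9, 1931 is a Monday.
That's 100 days from start to end, counting both.
100 = 7 × 14 + 2, so there are 14 full weeks plus 2 extra days.
Each full week contributes 2 weekend days (Sat, Sun): 14 × 2 = 28.
The 2 extra days are Mon, Tue — none qualify.
Total: 28 + 0 = 28.

28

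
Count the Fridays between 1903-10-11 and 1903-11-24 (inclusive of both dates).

6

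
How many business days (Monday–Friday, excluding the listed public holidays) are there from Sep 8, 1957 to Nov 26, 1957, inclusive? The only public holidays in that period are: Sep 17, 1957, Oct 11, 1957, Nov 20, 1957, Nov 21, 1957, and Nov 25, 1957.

Sep 8, 1957 is a Sunday.
That's 80 days from start to end, counting both.
80 = 7 × 11 + 3, so there are 11 full weeks plus 3 extra days.
Each full week contributes 5 weekdays (Mon–Fri): 11 × 5 = 55.
The 3 extra days are Sunday, Monday, Tuesday — 2 of them qualify.
Total: 55 + 2 = 57.
Holidays: Sep 17, 1957 (Tue); Oct 11, 1957 (Fri); Nov 20, 1957 (Wed); Nov 21, 1957 (Thu); Nov 25, 1957 (Mon).
All 5 holidays fall on weekdays, so subtract 5.
Business days: 57 − 5 = 52.

52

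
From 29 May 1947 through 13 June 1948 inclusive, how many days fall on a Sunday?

55

29 May 1947 is a Thursday.
From 29 May 1947 to 13 June 1948 is 382 days inclusive.
382 = 7 × 54 + 4, so there are 54 full weeks plus 4 extra days.
Each full week contributes one Sunday: 54 so far.
The 4 extra days are Thu, Fri, Sat, Sun — 1 of them qualifies.
Total: 54 + 1 = 55.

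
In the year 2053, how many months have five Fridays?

A month has five Fridays exactly when Friday falls within its first (length − 28) days.
Jan: 31 days, starts Wed → 5 of Wed, Thu, Fri ✓
Feb: 28 days, starts Sat → 5 of (none)
Mar: 31 days, starts Sat → 5 of Sat, Sun, Mon
Apr: 30 days, starts Tue → 5 of Tue, Wed
May: 31 days, starts Thu → 5 of Thu, Fri, Sat ✓
Jun: 30 days, starts Sun → 5 of Sun, Mon
Jul: 31 days, starts Tue → 5 of Tue, Wed, Thu
Aug: 31 days, starts Fri → 5 of Fri, Sat, Sun ✓
Sep: 30 days, starts Mon → 5 of Mon, Tue
Oct: 31 days, starts Wed → 5 of Wed, Thu, Fri ✓
Nov: 30 days, starts Sat → 5 of Sat, Sun
Dec: 31 days, starts Mon → 5 of Mon, Tue, Wed
Months with five Fridays: Jan, May, Aug, Oct.

4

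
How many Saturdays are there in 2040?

January 1, 2040 is a Sunday.
That's 366 days from start to end, counting both.
366 = 7 × 52 + 2, so there are 52 full weeks plus 2 extra days.
Each full week contributes one Saturday: 52 so far.
The 2 extra days are Sunday, Monday — none qualify.
Total: 52 + 0 = 52.

52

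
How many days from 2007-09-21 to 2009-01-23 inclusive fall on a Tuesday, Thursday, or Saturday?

210

2007-09-21 is a Friday.
The range spans 491 days (inclusive of both endpoints).
491 = 7 × 70 + 1, so there are 70 full weeks plus 1 extra day.
Each full week contributes 3 days from the set (Tue, Thu, Sat): 70 × 3 = 210.
The 1 extra day is Fri — none qualify.
Total: 210 + 0 = 210.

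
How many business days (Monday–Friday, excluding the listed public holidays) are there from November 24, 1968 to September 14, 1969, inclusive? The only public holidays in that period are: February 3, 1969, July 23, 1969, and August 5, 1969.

November 24, 1968 is a Sunday.
From November 24, 1968 to September 14, 1969 is 295 days inclusive.
295 = 7 × 42 + 1, so there are 42 full weeks plus 1 extra day.
Each full week contributes 5 weekdays (Mon–Fri): 42 × 5 = 210.
The 1 extra day is Sunday — none qualify.
Total: 210 + 0 = 210.
Holidays: February 3, 1969 (Mon); July 23, 1969 (Wed); August 5, 1969 (Tue).
All 3 holidays fall on weekdays, so subtract 3.
Business days: 210 − 3 = 207.

207 business days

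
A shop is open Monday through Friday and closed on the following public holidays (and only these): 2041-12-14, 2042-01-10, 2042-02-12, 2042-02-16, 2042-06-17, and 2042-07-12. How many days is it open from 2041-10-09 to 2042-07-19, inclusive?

200 working days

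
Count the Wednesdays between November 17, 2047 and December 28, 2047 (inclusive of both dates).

November 17, 2047 is a Sunday.
The range spans 42 days (inclusive of both endpoints).
42 = 7 × 6, so the span is exactly 6 full weeks.
Each full week contributes one Wednesday: 6 so far.

6 Wednesdays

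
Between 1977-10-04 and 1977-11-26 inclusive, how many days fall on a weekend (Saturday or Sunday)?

1977-10-04 is a Tuesday.
From 1977-10-04 to 1977-11-26 is 54 days inclusive.
54 = 7 × 7 + 5, so there are 7 full weeks plus 5 extra days.
Each full week contributes 2 weekend days (Sat, Sun): 7 × 2 = 14.
The 5 extra days are Tue, Wed, Thu, Fri, Sat — 1 of them qualifies.
Total: 14 + 1 = 15.

15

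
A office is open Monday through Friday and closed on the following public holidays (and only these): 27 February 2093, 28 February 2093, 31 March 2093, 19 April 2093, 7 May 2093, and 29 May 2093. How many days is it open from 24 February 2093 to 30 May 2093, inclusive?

24 February 2093 is a Tuesday.
That's 96 days from start to end, counting both.
96 = 7 × 13 + 5, so there are 13 full weeks plus 5 extra days.
Each full week contributes 5 weekdays (Mon–Fri): 13 × 5 = 65.
The 5 extra days are Tue, Wed, Thu, Fri, Sat — 4 of them qualify.
Total: 65 + 4 = 69.
Holidays: 27 February 2093 (Fri); 28 February 2093 (Sat); 31 March 2093 (Tue); 19 April 2093 (Sun); 7 May 2093 (Thu); 29 May 2093 (Fri).
4 of the 6 holidays fall on weekdays; the rest are weekends and were already excluded.
Business days: 69 − 4 = 65.

65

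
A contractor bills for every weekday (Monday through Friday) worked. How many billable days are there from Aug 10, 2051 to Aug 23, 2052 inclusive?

Aug 10, 2051 is a Thursday.
From Aug 10, 2051 to Aug 23, 2052 is 380 days inclusive.
380 = 7 × 54 + 2, so there are 54 full weeks plus 2 extra days.
Each full week contributes 5 weekdays (Mon–Fri): 54 × 5 = 270.
The 2 extra days are Thursday, Friday — 2 of them qualify.
Total: 270 + 2 = 272.

272 weekdays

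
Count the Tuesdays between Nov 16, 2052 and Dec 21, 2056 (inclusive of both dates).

214

Nov 16, 2052 is a Saturday.
That's 1497 days from start to end, counting both.
1497 = 7 × 213 + 6, so there are 213 full weeks plus 6 extra days.
Each full week contributes one Tuesday: 213 so far.
The 6 extra days are Saturday, Sunday, Monday, Tuesday, Wednesday, Thursday — 1 of them qualifies.
Total: 213 + 1 = 214.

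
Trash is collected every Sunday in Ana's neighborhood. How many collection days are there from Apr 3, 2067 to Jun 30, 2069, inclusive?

Apr 3, 2067 is a Sunday.
That's 820 days from start to end, counting both.
820 = 7 × 117 + 1, so there are 117 full weeks plus 1 extra day.
Each full week contributes one Sunday: 117 so far.
The 1 extra day is Sun — 1 of them qualifies.
Total: 117 + 1 = 118.

118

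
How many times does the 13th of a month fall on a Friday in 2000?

1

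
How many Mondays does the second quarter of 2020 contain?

13

April 1, 2020 is a Wednesday.
That's 91 days from start to end, counting both.
91 = 7 × 13, so the span is exactly 13 full weeks.
Each full week contributes one Monday: 13 so far.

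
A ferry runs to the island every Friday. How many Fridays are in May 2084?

4

May 1, 2084 is a Monday.
That's 31 days from start to end, counting both.
31 = 7 × 4 + 3, so there are 4 full weeks plus 3 extra days.
Each full week contributes one Friday: 4 so far.
The 3 extra days are Monday, Tuesday, Wednesday — none qualify.
Total: 4 + 0 = 4.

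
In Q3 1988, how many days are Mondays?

13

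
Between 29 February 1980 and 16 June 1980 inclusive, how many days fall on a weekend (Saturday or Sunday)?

29 February 1980 is a Friday.
The range spans 109 days (inclusive of both endpoints).
109 = 7 × 15 + 4, so there are 15 full weeks plus 4 extra days.
Each full week contributes 2 weekend days (Sat, Sun): 15 × 2 = 30.
The 4 extra days are Fri, Sat, Sun, Mon — 2 of them qualify.
Total: 30 + 2 = 32.

32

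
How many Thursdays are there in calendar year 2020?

53

2020-01-01 is a Wednesday.
From 2020-01-01 to 2020-12-31 is 366 days inclusive.
366 = 7 × 52 + 2, so there are 52 full weeks plus 2 extra days.
Each full week contributes one Thursday: 52 so far.
The 2 extra days are Wed, Thu — 1 of them qualifies.
Total: 52 + 1 = 53.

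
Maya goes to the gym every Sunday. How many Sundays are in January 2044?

5

Jan 1, 2044 is a Friday.
That's 31 days from start to end, counting both.
31 = 7 × 4 + 3, so there are 4 full weeks plus 3 extra days.
Each full week contributes one Sunday: 4 so far.
The 3 extra days are Fri, Sat, Sun — 1 of them qualifies.
Total: 4 + 1 = 5.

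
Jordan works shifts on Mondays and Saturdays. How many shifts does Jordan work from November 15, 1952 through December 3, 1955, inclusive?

November 15, 1952 is a Saturday.
The range spans 1114 days (inclusive of both endpoints).
1114 = 7 × 159 + 1, so there are 159 full weeks plus 1 extra day.
Each full week contributes 2 days from the set (Mon, Sat): 159 × 2 = 318.
The 1 extra day is Saturday — 1 of them qualifies.
Total: 318 + 1 = 319.

319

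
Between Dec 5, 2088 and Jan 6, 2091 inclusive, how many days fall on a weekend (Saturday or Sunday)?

218

Dec 5, 2088 is a Sunday.
From Dec 5, 2088 to Jan 6, 2091 is 763 days inclusive.
763 = 7 × 109, so the span is exactly 109 full weeks.
Each full week contributes 2 weekend days (Sat, Sun): 109 × 2 = 218.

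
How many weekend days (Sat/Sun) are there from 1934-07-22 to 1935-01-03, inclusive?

1934-07-22 is a Sunday.
The range spans 166 days (inclusive of both endpoints).
166 = 7 × 23 + 5, so there are 23 full weeks plus 5 extra days.
Each full week contributes 2 weekend days (Sat, Sun): 23 × 2 = 46.
The 5 extra days are Sun, Mon, Tue, Wed, Thu — 1 of them qualifies.
Total: 46 + 1 = 47.

47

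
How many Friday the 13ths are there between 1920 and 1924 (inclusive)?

8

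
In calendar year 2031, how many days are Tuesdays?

Jan 1, 2031 is a Wednesday.
That's 365 days from start to end, counting both.
365 = 7 × 52 + 1, so there are 52 full weeks plus 1 extra day.
Each full week contributes one Tuesday: 52 so far.
The 1 extra day is Wed — none qualify.
Total: 52 + 0 = 52.

52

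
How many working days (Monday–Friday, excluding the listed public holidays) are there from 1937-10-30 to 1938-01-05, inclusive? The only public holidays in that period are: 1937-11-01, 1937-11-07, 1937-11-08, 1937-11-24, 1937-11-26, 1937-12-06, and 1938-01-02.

1937-10-30 is a Saturday.
The range spans 68 days (inclusive of both endpoints).
68 = 7 × 9 + 5, so there are 9 full weeks plus 5 extra days.
Each full week contributes 5 weekdays (Mon–Fri): 9 × 5 = 45.
The 5 extra days are Saturday, Sunday, Monday, Tuesday, Wednesday — 3 of them qualify.
Total: 45 + 3 = 48.
Holidays: 1937-11-01 (Mon); 1937-11-07 (Sun); 1937-11-08 (Mon); 1937-11-24 (Wed); 1937-11-26 (Fri); 1937-12-06 (Mon); 1938-01-02 (Sun).
5 of the 7 holidays fall on weekdays; the rest are weekends and were already excluded.
Business days: 48 − 5 = 43.

43 working days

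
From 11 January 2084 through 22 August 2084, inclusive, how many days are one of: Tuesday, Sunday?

65

11 January 2084 is a Tuesday.
The range spans 225 days (inclusive of both endpoints).
225 = 7 × 32 + 1, so there are 32 full weeks plus 1 extra day.
Each full week contributes 2 days from the set (Tue, Sun): 32 × 2 = 64.
The 1 extra day is Tuesday — 1 of them qualifies.
Total: 64 + 1 = 65.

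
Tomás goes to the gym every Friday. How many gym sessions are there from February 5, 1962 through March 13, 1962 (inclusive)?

February 5, 1962 is a Monday.
The range spans 37 days (inclusive of both endpoints).
37 = 7 × 5 + 2, so there are 5 full weeks plus 2 extra days.
Each full week contributes one Friday: 5 so far.
The 2 extra days are Mon, Tue — none qualify.
Total: 5 + 0 = 5.

5 Fridays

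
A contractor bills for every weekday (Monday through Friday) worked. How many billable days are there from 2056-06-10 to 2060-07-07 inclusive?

1063 weekdays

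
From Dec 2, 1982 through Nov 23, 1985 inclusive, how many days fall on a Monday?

155

Dec 2, 1982 is a Thursday.
From Dec 2, 1982 to Nov 23, 1985 is 1088 days inclusive.
1088 = 7 × 155 + 3, so there are 155 full weeks plus 3 extra days.
Each full week contributes one Monday: 155 so far.
The 3 extra days are Thu, Fri, Sat — none qualify.
Total: 155 + 0 = 155.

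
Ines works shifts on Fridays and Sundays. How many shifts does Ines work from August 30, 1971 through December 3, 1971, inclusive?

August 30, 1971 is a Monday.
That's 96 days from start to end, counting both.
96 = 7 × 13 + 5, so there are 13 full weeks plus 5 extra days.
Each full week contributes 2 days from the set (Fri, Sun): 13 × 2 = 26.
The 5 extra days are Monday, Tuesday, Wednesday, Thursday, Friday — 1 of them qualifies.
Total: 26 + 1 = 27.

27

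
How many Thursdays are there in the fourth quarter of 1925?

14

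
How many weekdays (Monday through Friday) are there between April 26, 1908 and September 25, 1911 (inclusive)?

April 26, 1908 is a Sunday.
From April 26, 1908 to September 25, 1911 is 1248 days inclusive.
1248 = 7 × 178 + 2, so there are 178 full weeks plus 2 extra days.
Each full week contributes 5 weekdays (Mon–Fri): 178 × 5 = 890.
The 2 extra days are Sunday, Monday — 1 of them qualifies.
Total: 890 + 1 = 891.

891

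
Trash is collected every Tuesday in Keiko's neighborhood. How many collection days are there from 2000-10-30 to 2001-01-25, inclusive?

2000-10-30 is a Monday.
That's 88 days from start to end, counting both.
88 = 7 × 12 + 4, so there are 12 full weeks plus 4 extra days.
Each full week contributes one Tuesday: 12 so far.
The 4 extra days are Monday, Tuesday, Wednesday, Thursday — 1 of them qualifies.
Total: 12 + 1 = 13.

13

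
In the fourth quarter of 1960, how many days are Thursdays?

13

October 1, 1960 is a Saturday.
That's 92 days from start to end, counting both.
92 = 7 × 13 + 1, so there are 13 full weeks plus 1 extra day.
Each full week contributes one Thursday: 13 so far.
The 1 extra day is Sat — none qualify.
Total: 13 + 0 = 13.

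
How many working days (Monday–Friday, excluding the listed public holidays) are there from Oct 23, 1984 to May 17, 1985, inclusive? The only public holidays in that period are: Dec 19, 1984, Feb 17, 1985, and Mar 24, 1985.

Oct 23, 1984 is a Tuesday.
From Oct 23, 1984 to May 17, 1985 is 207 days inclusive.
207 = 7 × 29 + 4, so there are 29 full weeks plus 4 extra days.
Each full week contributes 5 weekdays (Mon–Fri): 29 × 5 = 145.
The 4 extra days are Tue, Wed, Thu, Fri — 4 of them qualify.
Total: 145 + 4 = 149.
Holidays: Dec 19, 1984 (Wed); Feb 17, 1985 (Sun); Mar 24, 1985 (Sun).
1 of the 3 holidays fall on weekdays; the rest are weekends and were already excluded.
Business days: 149 − 1 = 148.

148 working days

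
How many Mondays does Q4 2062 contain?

13

Oct 1, 2062 is a Sunday.
The range spans 92 days (inclusive of both endpoints).
92 = 7 × 13 + 1, so there are 13 full weeks plus 1 extra day.
Each full week contributes one Monday: 13 so far.
The 1 extra day is Sun — none qualify.
Total: 13 + 0 = 13.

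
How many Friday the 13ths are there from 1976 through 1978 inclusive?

Friday-the-13ths by year:
1976: Feb, Aug
1977: May
1978: Jan, Oct

5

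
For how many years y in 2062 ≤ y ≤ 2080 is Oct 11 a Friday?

Day of week of October 11 in each year:
2062: Wed, 2063: Thu, 2064: Sat, 2065: Sun, 2066: Mon, 2067: Tue, 2068: Thu, 2069: Fri ✓, 2070: Sat, 2071: Sun, 2072: Tue, 2073: Wed, 2074: Thu, 2075: Fri ✓, 2076: Sun, 2077: Mon, 2078: Tue, 2079: Wed, 2080: Fri ✓
Fridays: 2069, 2075, 2080.

3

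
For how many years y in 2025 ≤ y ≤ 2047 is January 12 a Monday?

4

Day of week of January 12 in each year:
2025: Sun, 2026: Mon ✓, 2027: Tue, 2028: Wed, 2029: Fri, 2030: Sat, 2031: Sun, 2032: Mon ✓, 2033: Wed, 2034: Thu, 2035: Fri, 2036: Sat, 2037: Mon ✓, 2038: Tue, 2039: Wed, 2040: Thu, 2041: Sat, 2042: Sun, 2043: Mon ✓, 2044: Tue, 2045: Thu, 2046: Fri, 2047: Sat
Mondays: 2026, 2032, 2037, 2043.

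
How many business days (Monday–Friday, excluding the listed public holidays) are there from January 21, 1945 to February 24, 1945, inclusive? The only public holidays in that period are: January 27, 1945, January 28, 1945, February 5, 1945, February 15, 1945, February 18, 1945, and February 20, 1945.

January 21, 1945 is a Sunday.
From January 21, 1945 to February 24, 1945 is 35 days inclusive.
35 = 7 × 5, so the span is exactly 5 full weeks.
Each full week contributes 5 weekdays (Mon–Fri): 5 × 5 = 25.
Total: 25.
Holidays: January 27, 1945 (Sat); January 28, 1945 (Sun); February 5, 1945 (Mon); February 15, 1945 (Thu); February 18, 1945 (Sun); February 20, 1945 (Tue).
3 of the 6 holidays fall on weekdays; the rest are weekends and were already excluded.
Business days: 25 − 3 = 22.

22 business days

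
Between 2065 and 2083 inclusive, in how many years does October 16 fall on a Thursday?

Day of week of October 16 in each year:
2065: Fri, 2066: Sat, 2067: Sun, 2068: Tue, 2069: Wed, 2070: Thu ✓, 2071: Fri, 2072: Sun, 2073: Mon, 2074: Tue, 2075: Wed, 2076: Fri, 2077: Sat, 2078: Sun, 2079: Mon, 2080: Wed, 2081: Thu ✓, 2082: Fri, 2083: Sat
Thursdays: 2070, 2081.

2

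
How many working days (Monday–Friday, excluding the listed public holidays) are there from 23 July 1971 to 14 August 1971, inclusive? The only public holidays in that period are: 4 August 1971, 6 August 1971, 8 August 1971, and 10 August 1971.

23 July 1971 is a Friday.
That's 23 days from start to end, counting both.
23 = 7 × 3 + 2, so there are 3 full weeks plus 2 extra days.
Each full week contributes 5 weekdays (Mon–Fri): 3 × 5 = 15.
The 2 extra days are Friday, Saturday — 1 of them qualifies.
Total: 15 + 1 = 16.
Holidays: 4 August 1971 (Wed); 6 August 1971 (Fri); 8 August 1971 (Sun); 10 August 1971 (Tue).
3 of the 4 holidays fall on weekdays; the rest are weekends and were already excluded.
Business days: 16 − 3 = 13.

13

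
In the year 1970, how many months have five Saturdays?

A month has five Saturdays exactly when Saturday falls within its first (length − 28) days.
Jan: 31 days, starts Thu → 5 of Thu, Fri, Sat ✓
Feb: 28 days, starts Sun → 5 of (none)
Mar: 31 days, starts Sun → 5 of Sun, Mon, Tue
Apr: 30 days, starts Wed → 5 of Wed, Thu
May: 31 days, starts Fri → 5 of Fri, Sat, Sun ✓
Jun: 30 days, starts Mon → 5 of Mon, Tue
Jul: 31 days, starts Wed → 5 of Wed, Thu, Fri
Aug: 31 days, starts Sat → 5 of Sat, Sun, Mon ✓
Sep: 30 days, starts Tue → 5 of Tue, Wed
Oct: 31 days, starts Thu → 5 of Thu, Fri, Sat ✓
Nov: 30 days, starts Sun → 5 of Sun, Mon
Dec: 31 days, starts Tue → 5 of Tue, Wed, Thu
Months with five Saturdays: Jan, May, Aug, Oct.

4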